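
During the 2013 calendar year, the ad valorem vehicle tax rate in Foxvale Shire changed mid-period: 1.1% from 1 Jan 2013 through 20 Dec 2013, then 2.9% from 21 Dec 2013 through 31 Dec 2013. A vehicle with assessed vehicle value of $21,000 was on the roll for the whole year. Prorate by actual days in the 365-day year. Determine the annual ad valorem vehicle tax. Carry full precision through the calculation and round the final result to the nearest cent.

1 Jan – 20 Dec 2013: 354 days at 1.1% → $21,000 × 1.1% × 354/365 = $224.0384
21 Dec – 31 Dec 2013: 11 days at 2.9% → $21,000 × 2.9% × 11/365 = $18.3534
Total = $242.3918

$242.39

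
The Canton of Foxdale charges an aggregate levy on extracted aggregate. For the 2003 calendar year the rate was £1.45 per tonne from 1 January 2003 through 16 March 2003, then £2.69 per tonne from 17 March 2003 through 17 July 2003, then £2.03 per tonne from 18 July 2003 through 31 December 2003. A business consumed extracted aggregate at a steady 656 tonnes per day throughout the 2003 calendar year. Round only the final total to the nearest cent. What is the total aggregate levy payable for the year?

£510,781.28

1 January – 16 March 2003: 75 days × 656 tonnes/day = 49,200 tonnes at £1.45/tonne → £71,340.00
17 March – 17 July 2003: 123 days × 656 tonnes/day = 80,688 tonnes at £2.69/tonne → £217,050.72
18 July – 31 December 2003: 167 days × 656 tonnes/day = 109,552 tonnes at £2.03/tonne → £222,390.56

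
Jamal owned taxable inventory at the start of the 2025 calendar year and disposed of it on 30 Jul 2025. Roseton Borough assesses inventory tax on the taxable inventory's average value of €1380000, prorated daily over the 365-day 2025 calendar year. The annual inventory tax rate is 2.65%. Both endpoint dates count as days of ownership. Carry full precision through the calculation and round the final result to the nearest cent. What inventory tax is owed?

€21140.47

Days held (1 Jan – 30 Jul 2025): 211 out of 365
Tax = €1380000 × 2.65% × 211/365 = €21140.4658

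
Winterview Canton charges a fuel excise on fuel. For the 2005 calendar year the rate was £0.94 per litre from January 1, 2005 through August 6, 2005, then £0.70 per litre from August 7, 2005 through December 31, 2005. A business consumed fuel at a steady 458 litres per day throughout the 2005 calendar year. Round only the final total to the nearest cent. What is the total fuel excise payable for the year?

£140,981.56

January 1 – August 6, 2005: 218 days × 458 litres/day = 99,844 litres at £0.94/litre → £93,853.36
August 7 – December 31, 2005: 147 days × 458 litres/day = 67,326 litres at £0.70/litre → £47,128.20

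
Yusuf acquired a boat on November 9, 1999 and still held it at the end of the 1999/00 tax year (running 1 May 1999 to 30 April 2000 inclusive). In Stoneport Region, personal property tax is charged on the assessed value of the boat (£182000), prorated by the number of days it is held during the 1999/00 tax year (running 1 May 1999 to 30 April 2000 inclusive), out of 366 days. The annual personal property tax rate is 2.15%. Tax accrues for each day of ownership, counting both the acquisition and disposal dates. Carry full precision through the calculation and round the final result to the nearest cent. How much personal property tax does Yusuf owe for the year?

£1860.28

Days held (November 9, 1999 – April 30, 2000): 174 out of 366
Tax = £182000 × 2.15% × 174/366 = £1860.2787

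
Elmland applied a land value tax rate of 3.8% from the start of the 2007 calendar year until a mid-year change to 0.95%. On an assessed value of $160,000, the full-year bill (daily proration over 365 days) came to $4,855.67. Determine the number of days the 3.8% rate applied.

267 days

Let d = days at the first rate; then 365 − d days at the second rate.
$160,000 × [3.8%·d + 0.95%·(365−d)] / 365 = $4,855.67
Solving gives d = 267, so the new rate took effect on 25 September 2007.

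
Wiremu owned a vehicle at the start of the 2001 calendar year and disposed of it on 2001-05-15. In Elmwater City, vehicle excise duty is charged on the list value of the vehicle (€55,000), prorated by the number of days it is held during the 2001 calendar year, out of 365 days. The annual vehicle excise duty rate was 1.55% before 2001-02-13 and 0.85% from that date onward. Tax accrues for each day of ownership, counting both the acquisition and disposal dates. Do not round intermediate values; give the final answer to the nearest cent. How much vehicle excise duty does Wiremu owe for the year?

2001-01-01 to 2001-02-12: 43 days at 1.55% → €55,000 × 1.55% × 43/365 = €100.4315
2001-02-13 to 2001-05-15: 92 days at 0.85% → €55,000 × 0.85% × 92/365 = €117.8356
Total = €218.2671

€218.27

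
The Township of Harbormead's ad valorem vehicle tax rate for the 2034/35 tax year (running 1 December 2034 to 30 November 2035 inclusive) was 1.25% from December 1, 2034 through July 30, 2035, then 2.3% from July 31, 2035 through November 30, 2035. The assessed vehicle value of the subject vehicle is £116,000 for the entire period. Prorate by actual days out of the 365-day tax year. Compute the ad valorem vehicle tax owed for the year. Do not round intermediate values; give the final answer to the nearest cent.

December 1, 2034 – July 30, 2035: 242 days at 1.25% → £116,000 × 1.25% × 242/365 = £961.3699
July 31 – November 30, 2035: 123 days at 2.3% → £116,000 × 2.3% × 123/365 = £899.0795
Total = £1,860.4493

£1,860.45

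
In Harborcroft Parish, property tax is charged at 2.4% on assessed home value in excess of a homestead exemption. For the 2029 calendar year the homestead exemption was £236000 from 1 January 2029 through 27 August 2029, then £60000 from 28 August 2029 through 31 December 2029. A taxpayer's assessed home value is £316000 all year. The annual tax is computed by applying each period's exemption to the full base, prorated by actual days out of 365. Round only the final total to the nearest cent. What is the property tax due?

£3378.15

1 January – 27 August 2029: 239 days, exemption £236000 → (£316000 − £236000) × 2.4% × 239/365 = £1257.2055
28 August – 31 December 2029: 126 days, exemption £60000 → (£316000 − £60000) × 2.4% × 126/365 = £2120.9425
Total = £3378.1479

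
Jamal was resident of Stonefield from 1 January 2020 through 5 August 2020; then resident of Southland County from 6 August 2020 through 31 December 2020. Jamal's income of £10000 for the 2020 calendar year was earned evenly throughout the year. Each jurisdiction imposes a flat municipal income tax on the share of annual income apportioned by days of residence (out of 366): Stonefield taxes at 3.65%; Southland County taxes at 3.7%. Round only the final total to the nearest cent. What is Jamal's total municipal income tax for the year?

Stonefield, 1 January – 5 August 2020: 218 days → £10000 × 3.65% × 218/366 = £217.4044
Southland County, 6 August – 31 December 2020: 148 days → £10000 × 3.7% × 148/366 = £149.6175
Total = £367.0219

£367.02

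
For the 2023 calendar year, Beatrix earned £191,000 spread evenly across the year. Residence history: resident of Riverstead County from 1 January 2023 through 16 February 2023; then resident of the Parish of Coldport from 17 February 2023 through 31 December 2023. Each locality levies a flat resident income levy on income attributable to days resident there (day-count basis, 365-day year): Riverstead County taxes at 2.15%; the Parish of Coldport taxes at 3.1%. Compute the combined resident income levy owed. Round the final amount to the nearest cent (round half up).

£5,687.35

Riverstead County, 1 January – 16 February 2023: 47 days → £191,000 × 2.15% × 47/365 = £528.7822
The Parish of Coldport, 17 February – 31 December 2023: 318 days → £191,000 × 3.1% × 318/365 = £5,158.5699
Total = £5,687.3521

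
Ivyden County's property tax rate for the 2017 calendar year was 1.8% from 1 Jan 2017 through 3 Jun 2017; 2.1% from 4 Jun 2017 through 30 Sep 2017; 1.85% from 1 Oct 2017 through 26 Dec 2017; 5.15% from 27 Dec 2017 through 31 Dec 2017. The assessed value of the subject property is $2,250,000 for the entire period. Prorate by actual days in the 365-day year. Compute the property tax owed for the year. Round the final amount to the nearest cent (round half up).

$44,001.37

1 Jan – 3 Jun 2017: 154 days at 1.8% → $2,250,000 × 1.8% × 154/365 = $17,087.6712
4 Jun – 30 Sep 2017: 119 days at 2.1% → $2,250,000 × 2.1% × 119/365 = $15,404.7945
1 Oct – 26 Dec 2017: 87 days at 1.85% → $2,250,000 × 1.85% × 87/365 = $9,921.5753
27 Dec – 31 Dec 2017: 5 days at 5.15% → $2,250,000 × 5.15% × 5/365 = $1,587.3288
Total = $44,001.3699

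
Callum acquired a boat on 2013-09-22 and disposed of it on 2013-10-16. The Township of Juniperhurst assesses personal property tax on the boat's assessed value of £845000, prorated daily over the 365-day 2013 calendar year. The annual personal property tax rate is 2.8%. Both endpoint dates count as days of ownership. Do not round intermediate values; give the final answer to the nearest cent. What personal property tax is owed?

Days held (2013-09-22 to 2013-10-16): 25 out of 365
Tax = £845000 × 2.8% × 25/365 = £1620.5479

£1620.55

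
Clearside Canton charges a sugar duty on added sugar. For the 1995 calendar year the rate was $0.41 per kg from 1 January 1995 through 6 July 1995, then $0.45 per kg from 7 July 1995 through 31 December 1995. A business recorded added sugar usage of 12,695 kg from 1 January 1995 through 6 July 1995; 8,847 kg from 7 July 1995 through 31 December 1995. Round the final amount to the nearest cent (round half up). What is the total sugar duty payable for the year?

$9,186.10

1 January – 6 July 1995: 12,695 kg at $0.41/kg → $5,204.95
7 July – 31 December 1995: 8,847 kg at $0.45/kg → $3,981.15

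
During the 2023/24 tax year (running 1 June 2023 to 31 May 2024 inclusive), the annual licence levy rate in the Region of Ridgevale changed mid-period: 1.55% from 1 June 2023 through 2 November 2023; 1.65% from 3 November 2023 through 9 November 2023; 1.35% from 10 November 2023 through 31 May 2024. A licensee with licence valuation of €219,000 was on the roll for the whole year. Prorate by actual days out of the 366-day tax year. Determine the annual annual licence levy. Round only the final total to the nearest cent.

€3,154.56

1 June – 2 November 2023: 155 days at 1.55% → €219,000 × 1.55% × 155/366 = €1,437.5615
3 November – 9 November 2023: 7 days at 1.65% → €219,000 × 1.65% × 7/366 = €69.1107
10 November 2023 – 31 May 2024: 204 days at 1.35% → €219,000 × 1.35% × 204/366 = €1,647.8852
Total = €3,154.5574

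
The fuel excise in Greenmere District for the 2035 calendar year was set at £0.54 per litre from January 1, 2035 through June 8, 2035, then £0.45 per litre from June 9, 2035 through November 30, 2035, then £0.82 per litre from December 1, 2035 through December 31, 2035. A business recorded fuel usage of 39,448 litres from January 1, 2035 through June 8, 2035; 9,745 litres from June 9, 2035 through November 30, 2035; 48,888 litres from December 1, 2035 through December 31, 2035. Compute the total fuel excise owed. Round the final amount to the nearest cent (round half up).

£65,775.33

January 1 – June 8, 2035: 39,448 litres at £0.54/litre → £21,301.92
June 9 – November 30, 2035: 9,745 litres at £0.45/litre → £4,385.25
December 1 – December 31, 2035: 48,888 litres at £0.82/litre → £40,088.16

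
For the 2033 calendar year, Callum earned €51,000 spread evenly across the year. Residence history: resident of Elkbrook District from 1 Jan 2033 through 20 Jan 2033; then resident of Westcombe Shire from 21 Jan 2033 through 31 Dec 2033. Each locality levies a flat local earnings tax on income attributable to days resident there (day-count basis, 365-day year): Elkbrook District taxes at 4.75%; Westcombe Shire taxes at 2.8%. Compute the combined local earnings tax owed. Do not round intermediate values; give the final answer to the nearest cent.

€1,482.49

Elkbrook District, 1 Jan – 20 Jan 2033: 20 days → €51,000 × 4.75% × 20/365 = €132.7397
Westcombe Shire, 21 Jan – 31 Dec 2033: 345 days → €51,000 × 2.8% × 345/365 = €1,349.7534
Total = €1,482.4932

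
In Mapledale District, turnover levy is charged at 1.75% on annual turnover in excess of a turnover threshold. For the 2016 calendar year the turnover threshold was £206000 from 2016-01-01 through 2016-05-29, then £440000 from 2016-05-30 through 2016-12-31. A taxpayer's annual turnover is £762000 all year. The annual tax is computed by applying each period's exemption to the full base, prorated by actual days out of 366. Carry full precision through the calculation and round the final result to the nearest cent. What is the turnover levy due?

2016-01-01 to 2016-05-29: 150 days, exemption £206000 → (£762000 − £206000) × 1.75% × 150/366 = £3987.7049
2016-05-30 to 2016-12-31: 216 days, exemption £440000 → (£762000 − £440000) × 1.75% × 216/366 = £3325.5738
Total = £7313.2787

£7313.28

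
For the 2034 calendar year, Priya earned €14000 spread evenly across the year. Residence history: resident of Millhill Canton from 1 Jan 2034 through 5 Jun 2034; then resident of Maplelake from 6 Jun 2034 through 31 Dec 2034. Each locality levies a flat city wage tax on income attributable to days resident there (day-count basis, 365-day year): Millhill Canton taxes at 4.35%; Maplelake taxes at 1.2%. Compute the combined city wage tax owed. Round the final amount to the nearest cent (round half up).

Millhill Canton, 1 Jan – 5 Jun 2034: 156 days → €14000 × 4.35% × 156/365 = €260.2849
Maplelake, 6 Jun – 31 Dec 2034: 209 days → €14000 × 1.2% × 209/365 = €96.1973
Total = €356.4822

€356.48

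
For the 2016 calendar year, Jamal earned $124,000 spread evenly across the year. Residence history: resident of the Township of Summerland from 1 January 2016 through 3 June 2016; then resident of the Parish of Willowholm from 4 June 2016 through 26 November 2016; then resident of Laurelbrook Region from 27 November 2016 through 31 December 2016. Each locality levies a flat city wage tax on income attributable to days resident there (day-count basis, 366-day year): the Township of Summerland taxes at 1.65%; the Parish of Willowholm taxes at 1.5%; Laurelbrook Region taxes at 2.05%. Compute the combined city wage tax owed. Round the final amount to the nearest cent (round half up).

$2,003.99

The Township of Summerland, 1 January – 3 June 2016: 155 days → $124,000 × 1.65% × 155/366 = $866.4754
The Parish of Willowholm, 4 June – 26 November 2016: 176 days → $124,000 × 1.5% × 176/366 = $894.4262
Laurelbrook Region, 27 November – 31 December 2016: 35 days → $124,000 × 2.05% × 35/366 = $243.0874
Total = $2,003.9891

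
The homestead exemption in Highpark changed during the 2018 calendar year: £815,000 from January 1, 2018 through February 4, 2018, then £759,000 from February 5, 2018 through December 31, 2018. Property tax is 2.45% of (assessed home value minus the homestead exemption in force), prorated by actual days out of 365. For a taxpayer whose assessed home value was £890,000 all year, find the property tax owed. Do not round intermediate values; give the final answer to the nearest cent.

January 1 – February 4, 2018: 35 days, exemption £815,000 → (£890,000 − £815,000) × 2.45% × 35/365 = £176.1986
February 5 – December 31, 2018: 330 days, exemption £759,000 → (£890,000 − £759,000) × 2.45% × 330/365 = £2,901.7397
Total = £3,077.9384

£3,077.94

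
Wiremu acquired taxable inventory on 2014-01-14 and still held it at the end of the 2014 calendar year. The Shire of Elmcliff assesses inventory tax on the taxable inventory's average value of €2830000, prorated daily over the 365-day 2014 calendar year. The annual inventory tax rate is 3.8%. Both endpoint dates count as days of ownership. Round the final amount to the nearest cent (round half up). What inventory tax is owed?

€103709.81

Days held (2014-01-14 to 2014-12-31): 352 out of 365
Tax = €2830000 × 3.8% × 352/365 = €103709.8082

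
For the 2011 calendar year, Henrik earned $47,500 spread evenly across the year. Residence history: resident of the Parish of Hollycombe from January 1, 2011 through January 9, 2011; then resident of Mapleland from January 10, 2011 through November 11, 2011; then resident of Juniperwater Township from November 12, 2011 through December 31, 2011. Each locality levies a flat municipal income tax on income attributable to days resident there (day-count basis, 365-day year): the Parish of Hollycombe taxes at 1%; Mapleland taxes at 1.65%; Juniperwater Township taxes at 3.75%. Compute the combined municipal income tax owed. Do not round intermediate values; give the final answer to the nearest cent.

$912.78

The Parish of Hollycombe, January 1 – January 9, 2011: 9 days → $47,500 × 1% × 9/365 = $11.7123
Mapleland, January 10 – November 11, 2011: 306 days → $47,500 × 1.65% × 306/365 = $657.0616
Juniperwater Township, November 12 – December 31, 2011: 50 days → $47,500 × 3.75% × 50/365 = $244.0068
Total = $912.7808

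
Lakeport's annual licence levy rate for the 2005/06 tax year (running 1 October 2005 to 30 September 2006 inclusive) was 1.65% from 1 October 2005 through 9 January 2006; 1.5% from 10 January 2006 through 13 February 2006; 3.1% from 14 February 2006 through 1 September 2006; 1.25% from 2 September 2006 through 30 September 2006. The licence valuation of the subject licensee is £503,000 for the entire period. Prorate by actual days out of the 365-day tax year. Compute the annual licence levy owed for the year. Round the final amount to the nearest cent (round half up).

1 October 2005 – 9 January 2006: 101 days at 1.65% → £503,000 × 1.65% × 101/365 = £2,296.5740
10 January – 13 February 2006: 35 days at 1.5% → £503,000 × 1.5% × 35/365 = £723.4932
14 February – 1 September 2006: 200 days at 3.1% → £503,000 × 3.1% × 200/365 = £8,544.1096
2 September – 30 September 2006: 29 days at 1.25% → £503,000 × 1.25% × 29/365 = £499.5548
Total = £12,063.7315

£12,063.73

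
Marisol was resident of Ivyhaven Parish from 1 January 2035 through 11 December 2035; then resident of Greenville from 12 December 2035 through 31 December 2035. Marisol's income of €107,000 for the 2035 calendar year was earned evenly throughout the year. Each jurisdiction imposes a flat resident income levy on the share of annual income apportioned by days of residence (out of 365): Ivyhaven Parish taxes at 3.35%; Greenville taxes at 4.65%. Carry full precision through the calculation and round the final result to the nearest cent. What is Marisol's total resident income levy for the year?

€3,660.72

Ivyhaven Parish, 1 January – 11 December 2035: 345 days → €107,000 × 3.35% × 345/365 = €3,388.0890
Greenville, 12 December – 31 December 2035: 20 days → €107,000 × 4.65% × 20/365 = €272.6301
Total = €3,660.7192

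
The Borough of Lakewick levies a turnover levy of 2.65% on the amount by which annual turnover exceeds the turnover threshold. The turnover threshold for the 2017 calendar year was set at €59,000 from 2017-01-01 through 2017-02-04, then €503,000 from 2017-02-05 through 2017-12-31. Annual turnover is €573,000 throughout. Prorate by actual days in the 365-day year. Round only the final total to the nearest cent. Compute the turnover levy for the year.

€2,983.25

2017-01-01 to 2017-02-04: 35 days, exemption €59,000 → (€573,000 − €59,000) × 2.65% × 35/365 = €1,306.1233
2017-02-05 to 2017-12-31: 330 days, exemption €503,000 → (€573,000 − €503,000) × 2.65% × 330/365 = €1,677.1233
Total = €2,983.2466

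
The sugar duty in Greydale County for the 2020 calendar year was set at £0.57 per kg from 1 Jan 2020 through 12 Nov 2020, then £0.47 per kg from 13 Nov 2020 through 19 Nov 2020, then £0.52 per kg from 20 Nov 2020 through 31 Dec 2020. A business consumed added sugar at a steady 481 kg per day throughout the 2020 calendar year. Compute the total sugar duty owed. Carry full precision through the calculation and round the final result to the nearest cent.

1 Jan – 12 Nov 2020: 317 days × 481 kg/day = 152,477 kg at £0.57/kg → £86,911.89
13 Nov – 19 Nov 2020: 7 days × 481 kg/day = 3,367 kg at £0.47/kg → £1,582.49
20 Nov – 31 Dec 2020: 42 days × 481 kg/day = 20,202 kg at £0.52/kg → £10,505.04

£98,999.42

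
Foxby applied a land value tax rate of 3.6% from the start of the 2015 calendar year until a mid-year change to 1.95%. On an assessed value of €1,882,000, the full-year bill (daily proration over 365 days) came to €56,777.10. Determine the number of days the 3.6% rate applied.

236 days

Let d = days at the first rate; then 365 − d days at the second rate.
€1,882,000 × [3.6%·d + 1.95%·(365−d)] / 365 = €56,777.10
Solving gives d = 236, so the new rate took effect on August 25, 2015.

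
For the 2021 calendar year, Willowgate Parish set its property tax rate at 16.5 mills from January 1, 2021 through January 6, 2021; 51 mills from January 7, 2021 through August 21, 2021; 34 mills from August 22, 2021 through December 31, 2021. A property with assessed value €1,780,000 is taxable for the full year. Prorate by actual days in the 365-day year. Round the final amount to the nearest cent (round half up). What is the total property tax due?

€78,827.18

January 1 – January 6, 2021: 6 days at 16.5 mills → €1,780,000 × 1.65% × 6/365 = €482.7945
January 7 – August 21, 2021: 227 days at 51 mills → €1,780,000 × 5.1% × 227/365 = €56,457.6986
August 22 – December 31, 2021: 132 days at 34 mills → €1,780,000 × 3.4% × 132/365 = €21,886.6849
Total = €78,827.1781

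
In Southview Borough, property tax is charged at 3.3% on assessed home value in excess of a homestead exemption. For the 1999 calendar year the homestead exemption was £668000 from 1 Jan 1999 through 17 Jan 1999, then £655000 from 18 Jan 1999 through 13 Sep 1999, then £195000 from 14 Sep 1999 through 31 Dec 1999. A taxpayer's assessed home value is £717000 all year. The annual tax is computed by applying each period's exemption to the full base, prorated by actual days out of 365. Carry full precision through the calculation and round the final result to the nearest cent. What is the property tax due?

1 Jan – 17 Jan 1999: 17 days, exemption £668000 → (£717000 − £668000) × 3.3% × 17/365 = £75.3123
18 Jan – 13 Sep 1999: 239 days, exemption £655000 → (£717000 − £655000) × 3.3% × 239/365 = £1339.7096
14 Sep – 31 Dec 1999: 109 days, exemption £195000 → (£717000 − £195000) × 3.3% × 109/365 = £5144.2027
Total = £6559.2247

£6559.22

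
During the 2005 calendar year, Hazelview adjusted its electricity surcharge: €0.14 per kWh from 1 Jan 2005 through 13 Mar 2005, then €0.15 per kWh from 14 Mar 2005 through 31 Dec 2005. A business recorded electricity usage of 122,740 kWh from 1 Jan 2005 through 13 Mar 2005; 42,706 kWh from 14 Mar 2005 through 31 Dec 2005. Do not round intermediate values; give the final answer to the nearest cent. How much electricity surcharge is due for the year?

1 Jan – 13 Mar 2005: 122,740 kWh at €0.14/kWh → €17,183.60
14 Mar – 31 Dec 2005: 42,706 kWh at €0.15/kWh → €6,405.90

€23,589.50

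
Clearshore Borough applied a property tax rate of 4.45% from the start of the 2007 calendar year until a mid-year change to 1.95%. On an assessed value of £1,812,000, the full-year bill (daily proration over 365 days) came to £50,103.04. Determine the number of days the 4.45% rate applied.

Let d = days at the first rate; then 365 − d days at the second rate.
£1,812,000 × [4.45%·d + 1.95%·(365−d)] / 365 = £50,103.04
Solving gives d = 119, so the new rate took effect on 30 Apr 2007.

119 days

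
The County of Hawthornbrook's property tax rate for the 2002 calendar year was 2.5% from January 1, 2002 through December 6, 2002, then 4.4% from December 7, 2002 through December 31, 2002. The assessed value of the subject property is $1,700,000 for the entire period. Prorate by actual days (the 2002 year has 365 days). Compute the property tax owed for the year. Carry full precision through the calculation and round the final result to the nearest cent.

January 1 – December 6, 2002: 340 days at 2.5% → $1,700,000 × 2.5% × 340/365 = $39,589.0411
December 7 – December 31, 2002: 25 days at 4.4% → $1,700,000 × 4.4% × 25/365 = $5,123.2877
Total = $44,712.3288

$44,712.33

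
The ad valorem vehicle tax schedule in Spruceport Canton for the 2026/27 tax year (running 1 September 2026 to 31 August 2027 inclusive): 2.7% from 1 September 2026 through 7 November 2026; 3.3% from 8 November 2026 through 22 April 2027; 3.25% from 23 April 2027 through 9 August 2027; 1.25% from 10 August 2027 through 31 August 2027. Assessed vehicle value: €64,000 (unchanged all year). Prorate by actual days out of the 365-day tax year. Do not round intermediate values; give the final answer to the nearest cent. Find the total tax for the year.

€1,951.82

1 September – 7 November 2026: 68 days at 2.7% → €64,000 × 2.7% × 68/365 = €321.9288
8 November 2026 – 22 April 2027: 166 days at 3.3% → €64,000 × 3.3% × 166/365 = €960.5260
23 April – 9 August 2027: 109 days at 3.25% → €64,000 × 3.25% × 109/365 = €621.1507
10 August – 31 August 2027: 22 days at 1.25% → €64,000 × 1.25% × 22/365 = €48.2192
Total = €1,951.8247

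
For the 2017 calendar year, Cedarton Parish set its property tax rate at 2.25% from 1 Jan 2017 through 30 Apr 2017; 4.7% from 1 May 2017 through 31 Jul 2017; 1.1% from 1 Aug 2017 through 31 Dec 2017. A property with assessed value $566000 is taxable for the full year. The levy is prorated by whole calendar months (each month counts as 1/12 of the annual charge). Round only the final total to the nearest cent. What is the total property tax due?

$13489.67

1 Jan – 30 Apr 2017: 4 months at 2.25% → $566000 × 2.25% × 4/12 = $4245.0000
1 May – 31 Jul 2017: 3 months at 4.7% → $566000 × 4.7% × 3/12 = $6650.5000
1 Aug – 31 Dec 2017: 5 months at 1.1% → $566000 × 1.1% × 5/12 = $2594.1667
Total = $13489.6667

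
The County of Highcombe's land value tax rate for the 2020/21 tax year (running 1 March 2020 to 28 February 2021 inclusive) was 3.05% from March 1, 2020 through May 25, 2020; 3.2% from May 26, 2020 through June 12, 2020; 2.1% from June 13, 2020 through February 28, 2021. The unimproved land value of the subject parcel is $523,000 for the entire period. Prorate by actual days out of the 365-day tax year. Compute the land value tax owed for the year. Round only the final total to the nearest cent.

March 1 – May 25, 2020: 86 days at 3.05% → $523,000 × 3.05% × 86/365 = $3,758.4356
May 26 – June 12, 2020: 18 days at 3.2% → $523,000 × 3.2% × 18/365 = $825.3370
June 13, 2020 – February 28, 2021: 261 days at 2.1% → $523,000 × 2.1% × 261/365 = $7,853.5973
Total = $12,437.3699

$12,437.37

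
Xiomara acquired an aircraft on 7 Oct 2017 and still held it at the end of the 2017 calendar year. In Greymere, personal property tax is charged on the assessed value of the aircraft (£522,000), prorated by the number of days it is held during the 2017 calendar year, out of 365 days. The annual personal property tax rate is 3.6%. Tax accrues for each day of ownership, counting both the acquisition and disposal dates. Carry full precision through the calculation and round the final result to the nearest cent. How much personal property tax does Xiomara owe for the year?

£4,427.70

Days held (7 Oct – 31 Dec 2017): 86 out of 365
Tax = £522,000 × 3.6% × 86/365 = £4,427.7041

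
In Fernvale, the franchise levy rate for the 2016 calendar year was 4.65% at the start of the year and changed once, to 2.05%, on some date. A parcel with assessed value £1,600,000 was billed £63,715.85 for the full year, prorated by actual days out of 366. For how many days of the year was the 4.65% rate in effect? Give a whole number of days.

272 days

Let d = days at the first rate; then 366 − d days at the second rate.
£1,600,000 × [4.65%·d + 2.05%·(366−d)] / 366 = £63,715.85
Solving gives d = 272, so the new rate took effect on 29 Sep 2016.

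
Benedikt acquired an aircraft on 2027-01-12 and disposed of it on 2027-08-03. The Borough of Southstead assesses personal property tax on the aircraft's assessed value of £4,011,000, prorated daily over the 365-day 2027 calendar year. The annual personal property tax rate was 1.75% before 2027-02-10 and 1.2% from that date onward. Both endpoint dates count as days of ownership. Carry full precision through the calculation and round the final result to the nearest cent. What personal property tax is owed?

2027-01-12 to 2027-02-09: 29 days at 1.75% → £4,011,000 × 1.75% × 29/365 = £5,576.9384
2027-02-10 to 2027-08-03: 175 days at 1.2% → £4,011,000 × 1.2% × 175/365 = £23,076.9863
Total = £28,653.9247

£28,653.92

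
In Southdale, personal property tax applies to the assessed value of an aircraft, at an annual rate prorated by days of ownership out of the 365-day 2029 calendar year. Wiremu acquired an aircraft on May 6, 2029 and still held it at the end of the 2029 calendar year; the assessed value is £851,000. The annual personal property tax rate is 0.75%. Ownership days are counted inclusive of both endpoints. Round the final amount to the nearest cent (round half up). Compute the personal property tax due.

£4,196.71

Days held (May 6 – December 31, 2029): 240 out of 365
Tax = £851,000 × 0.75% × 240/365 = £4,196.7123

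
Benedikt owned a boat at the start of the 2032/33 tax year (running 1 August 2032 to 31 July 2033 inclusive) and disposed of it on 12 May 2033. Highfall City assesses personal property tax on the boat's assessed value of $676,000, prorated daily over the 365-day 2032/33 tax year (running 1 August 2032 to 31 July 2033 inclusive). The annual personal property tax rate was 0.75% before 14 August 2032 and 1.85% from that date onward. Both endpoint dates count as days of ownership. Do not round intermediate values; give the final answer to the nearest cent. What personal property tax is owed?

$9,500.12

1 August – 13 August 2032: 13 days at 0.75% → $676,000 × 0.75% × 13/365 = $180.5753
14 August 2032 – 12 May 2033: 272 days at 1.85% → $676,000 × 1.85% × 272/365 = $9,319.5397
Total = $9,500.1151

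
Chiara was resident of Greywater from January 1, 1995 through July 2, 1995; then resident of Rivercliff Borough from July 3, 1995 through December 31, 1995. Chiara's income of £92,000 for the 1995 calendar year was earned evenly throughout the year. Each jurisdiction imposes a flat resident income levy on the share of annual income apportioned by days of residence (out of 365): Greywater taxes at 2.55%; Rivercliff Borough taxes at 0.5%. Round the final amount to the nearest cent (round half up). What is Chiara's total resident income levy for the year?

Greywater, January 1 – July 2, 1995: 183 days → £92,000 × 2.55% × 183/365 = £1,176.2137
Rivercliff Borough, July 3 – December 31, 1995: 182 days → £92,000 × 0.5% × 182/365 = £229.3699
Total = £1,405.5836

£1,405.58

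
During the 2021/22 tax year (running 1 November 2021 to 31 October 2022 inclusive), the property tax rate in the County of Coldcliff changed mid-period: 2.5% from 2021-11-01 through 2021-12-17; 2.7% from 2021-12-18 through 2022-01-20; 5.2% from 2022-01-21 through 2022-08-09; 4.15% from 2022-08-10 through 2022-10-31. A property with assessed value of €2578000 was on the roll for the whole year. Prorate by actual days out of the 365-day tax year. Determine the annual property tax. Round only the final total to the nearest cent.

2021-11-01 to 2021-12-17: 47 days at 2.5% → €2578000 × 2.5% × 47/365 = €8299.0411
2021-12-18 to 2022-01-20: 34 days at 2.7% → €2578000 × 2.7% × 34/365 = €6483.8466
2022-01-21 to 2022-08-09: 201 days at 5.2% → €2578000 × 5.2% × 201/365 = €73822.6192
2022-08-10 to 2022-10-31: 83 days at 4.15% → €2578000 × 4.15% × 83/365 = €24328.5507
Total = €112934.0575

€112934.06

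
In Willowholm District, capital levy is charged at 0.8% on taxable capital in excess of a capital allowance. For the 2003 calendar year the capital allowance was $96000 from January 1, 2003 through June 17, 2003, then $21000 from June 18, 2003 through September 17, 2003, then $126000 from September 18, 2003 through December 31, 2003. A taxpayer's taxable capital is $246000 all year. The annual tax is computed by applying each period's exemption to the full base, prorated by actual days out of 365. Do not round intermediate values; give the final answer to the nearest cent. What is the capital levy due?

$1282.19

January 1 – June 17, 2003: 168 days, exemption $96000 → ($246000 − $96000) × 0.8% × 168/365 = $552.3288
June 18 – September 17, 2003: 92 days, exemption $21000 → ($246000 − $21000) × 0.8% × 92/365 = $453.6986
September 18 – December 31, 2003: 105 days, exemption $126000 → ($246000 − $126000) × 0.8% × 105/365 = $276.1644
Total = $1282.1918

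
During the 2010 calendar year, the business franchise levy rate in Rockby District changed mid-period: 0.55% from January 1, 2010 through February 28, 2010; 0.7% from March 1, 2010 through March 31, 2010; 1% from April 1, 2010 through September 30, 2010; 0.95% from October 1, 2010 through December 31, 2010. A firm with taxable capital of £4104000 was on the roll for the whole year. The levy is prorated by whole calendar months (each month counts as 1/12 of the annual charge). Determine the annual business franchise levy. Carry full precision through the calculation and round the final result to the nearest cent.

January 1 – February 28, 2010: 2 months at 0.55% → £4104000 × 0.55% × 2/12 = £3762.0000
March 1 – March 31, 2010: 1 month at 0.7% → £4104000 × 0.7% × 1/12 = £2394.0000
April 1 – September 30, 2010: 6 months at 1% → £4104000 × 1% × 6/12 = £20520.0000
October 1 – December 31, 2010: 3 months at 0.95% → £4104000 × 0.95% × 3/12 = £9747.0000
Total = £36423.0000

£36423.00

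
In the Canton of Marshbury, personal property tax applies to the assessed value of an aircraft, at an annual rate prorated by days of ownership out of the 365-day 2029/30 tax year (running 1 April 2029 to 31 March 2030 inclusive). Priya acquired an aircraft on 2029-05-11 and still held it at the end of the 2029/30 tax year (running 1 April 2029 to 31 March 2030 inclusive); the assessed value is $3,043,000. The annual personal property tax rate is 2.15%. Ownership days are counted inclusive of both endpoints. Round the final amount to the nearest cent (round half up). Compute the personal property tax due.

$58,254.69

Days held (2029-05-11 to 2030-03-31): 325 out of 365
Tax = $3,043,000 × 2.15% × 325/365 = $58,254.6918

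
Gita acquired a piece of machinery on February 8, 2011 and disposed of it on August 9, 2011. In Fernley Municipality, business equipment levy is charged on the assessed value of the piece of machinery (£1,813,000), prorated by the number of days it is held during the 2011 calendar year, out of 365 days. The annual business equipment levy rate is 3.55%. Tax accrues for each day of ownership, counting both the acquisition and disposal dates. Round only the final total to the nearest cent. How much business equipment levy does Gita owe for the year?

Days held (February 8 – August 9, 2011): 183 out of 365
Tax = £1,813,000 × 3.55% × 183/365 = £32,268.9164

£32,268.92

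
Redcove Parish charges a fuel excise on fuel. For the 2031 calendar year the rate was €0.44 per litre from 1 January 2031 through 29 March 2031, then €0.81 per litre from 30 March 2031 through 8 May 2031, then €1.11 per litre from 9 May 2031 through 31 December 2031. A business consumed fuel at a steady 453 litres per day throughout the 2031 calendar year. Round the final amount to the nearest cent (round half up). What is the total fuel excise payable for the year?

1 January – 29 March 2031: 88 days × 453 litres/day = 39,864 litres at €0.44/litre → €17540.16
30 March – 8 May 2031: 40 days × 453 litres/day = 18,120 litres at €0.81/litre → €14677.20
9 May – 31 December 2031: 237 days × 453 litres/day = 107,361 litres at €1.11/litre → €119170.71

€151388.07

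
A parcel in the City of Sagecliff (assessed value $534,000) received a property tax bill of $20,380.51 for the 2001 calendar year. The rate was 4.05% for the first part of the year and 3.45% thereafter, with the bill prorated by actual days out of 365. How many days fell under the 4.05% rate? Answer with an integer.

Let d = days at the first rate; then 365 − d days at the second rate.
$534,000 × [4.05%·d + 3.45%·(365−d)] / 365 = $20,380.51
Solving gives d = 223, so the new rate took effect on 12 August 2001.

223 days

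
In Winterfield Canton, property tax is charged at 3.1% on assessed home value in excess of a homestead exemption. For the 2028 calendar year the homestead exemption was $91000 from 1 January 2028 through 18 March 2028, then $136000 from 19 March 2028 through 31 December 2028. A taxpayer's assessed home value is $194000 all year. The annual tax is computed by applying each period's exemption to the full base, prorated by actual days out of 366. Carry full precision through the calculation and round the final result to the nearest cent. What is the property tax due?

1 January – 18 March 2028: 78 days, exemption $91000 → ($194000 − $91000) × 3.1% × 78/366 = $680.4754
19 March – 31 December 2028: 288 days, exemption $136000 → ($194000 − $136000) × 3.1% × 288/366 = $1414.8197
Total = $2095.2951

$2095.30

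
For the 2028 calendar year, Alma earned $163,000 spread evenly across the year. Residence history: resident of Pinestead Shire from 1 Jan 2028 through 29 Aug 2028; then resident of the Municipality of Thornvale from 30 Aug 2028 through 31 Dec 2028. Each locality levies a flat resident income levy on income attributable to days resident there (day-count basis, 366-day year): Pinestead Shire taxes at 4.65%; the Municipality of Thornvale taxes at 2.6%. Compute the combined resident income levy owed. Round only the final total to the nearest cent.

Pinestead Shire, 1 Jan – 29 Aug 2028: 242 days → $163,000 × 4.65% × 242/366 = $5,011.5820
The Municipality of Thornvale, 30 Aug – 31 Dec 2028: 124 days → $163,000 × 2.6% × 124/366 = $1,435.8251
Total = $6,447.4071

$6,447.41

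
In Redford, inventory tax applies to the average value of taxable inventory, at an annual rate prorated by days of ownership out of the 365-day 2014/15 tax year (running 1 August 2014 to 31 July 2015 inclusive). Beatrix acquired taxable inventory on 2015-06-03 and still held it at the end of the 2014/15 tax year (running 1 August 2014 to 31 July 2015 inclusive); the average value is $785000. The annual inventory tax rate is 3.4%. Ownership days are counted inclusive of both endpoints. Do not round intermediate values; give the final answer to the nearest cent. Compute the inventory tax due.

Days held (2015-06-03 to 2015-07-31): 59 out of 365
Tax = $785000 × 3.4% × 59/365 = $4314.2740

$4314.27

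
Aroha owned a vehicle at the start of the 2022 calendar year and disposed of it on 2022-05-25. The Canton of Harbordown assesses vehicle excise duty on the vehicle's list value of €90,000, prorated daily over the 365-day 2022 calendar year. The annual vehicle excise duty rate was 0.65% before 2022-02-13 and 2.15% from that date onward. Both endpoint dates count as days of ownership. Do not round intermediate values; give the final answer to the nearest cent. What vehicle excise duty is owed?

2022-01-01 to 2022-02-12: 43 days at 0.65% → €90,000 × 0.65% × 43/365 = €68.9178
2022-02-13 to 2022-05-25: 102 days at 2.15% → €90,000 × 2.15% × 102/365 = €540.7397
Total = €609.6575

€609.66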